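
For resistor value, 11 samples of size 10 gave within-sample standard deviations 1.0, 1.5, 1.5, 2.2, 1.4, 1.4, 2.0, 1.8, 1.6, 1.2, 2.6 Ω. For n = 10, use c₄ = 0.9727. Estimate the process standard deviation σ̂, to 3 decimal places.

s̄ = (1.0 + 1.5 + 1.5 + 2.2 + 1.4 + 1.4 + 2.0 + 1.8 + 1.6 + 1.2 + 2.6) / 11 = 1.6545
σ̂ = s̄ / c₄ = 1.6545 / 0.9727 = 1.7010

1.701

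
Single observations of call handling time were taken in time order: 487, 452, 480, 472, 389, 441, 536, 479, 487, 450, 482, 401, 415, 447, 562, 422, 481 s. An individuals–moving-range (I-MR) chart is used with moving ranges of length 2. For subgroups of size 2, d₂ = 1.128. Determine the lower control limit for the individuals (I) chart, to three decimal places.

318.094

X̄ = (487 + 452 + 480 + 472 + 389 + 441 + 536 + 479 + 487 + 450 + 482 + 401 + 415 + 447 + 562 + 422 + 481) / 17 = 463.7059
Moving ranges: 35, 28, 8, 83, 52, 95, 57, 8, 37, 32, 81, 14, 32, 115, 140, 59; M̄R̄ = 876.0000 / 16 = 54.7500
LCL = X̄ − 3·M̄R̄/d₂ = 463.7059 − 3 × 54.7500 / 1.128 = 318.0942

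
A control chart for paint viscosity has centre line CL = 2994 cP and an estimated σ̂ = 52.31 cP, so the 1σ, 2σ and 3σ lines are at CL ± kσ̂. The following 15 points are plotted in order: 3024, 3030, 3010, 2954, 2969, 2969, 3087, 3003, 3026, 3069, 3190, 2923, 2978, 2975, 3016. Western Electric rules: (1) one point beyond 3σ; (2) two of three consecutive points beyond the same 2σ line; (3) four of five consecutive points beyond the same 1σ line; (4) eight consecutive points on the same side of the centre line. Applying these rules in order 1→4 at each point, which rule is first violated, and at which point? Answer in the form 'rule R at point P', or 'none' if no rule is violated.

Zone of each point (C = within 1σ̂, B = 1σ̂–2σ̂, A = 2σ̂–3σ̂, * = beyond 3σ̂; sign = side of CL): 1:+C, 2:+C, 3:+C, 4:-C, 5:-C, 6:-C, 7:+B, 8:+C, 9:+C, 10:+B, 11:+*, 12:-B, 13:-C, 14:-C, 15:+C
Rule 1 (one point beyond the 3σ limits) is satisfied at point 11.

rule 1 at point 11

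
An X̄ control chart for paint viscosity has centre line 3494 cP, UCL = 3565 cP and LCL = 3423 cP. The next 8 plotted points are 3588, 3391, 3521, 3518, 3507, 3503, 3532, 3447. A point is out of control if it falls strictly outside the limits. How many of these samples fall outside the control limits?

2

Compare each point to [3423, 3565]: sample 1 = 3588 > UCL; sample 2 = 3391 < LCL.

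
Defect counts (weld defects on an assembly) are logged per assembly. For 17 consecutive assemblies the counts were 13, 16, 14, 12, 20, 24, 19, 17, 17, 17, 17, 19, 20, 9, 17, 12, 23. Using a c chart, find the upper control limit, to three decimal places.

29.128

c̄ = (13 + 16 + 14 + 12 + 20 + 24 + 19 + 17 + 17 + 17 + 17 + 19 + 20 + 9 + 17 + 12 + 23) / 17 = 286 / 17 = 16.8235
UCL = c̄ + 3√c̄ = 16.8235 + 3 × √16.8235 = 16.8235 + 3 × 4.1016 = 29.1285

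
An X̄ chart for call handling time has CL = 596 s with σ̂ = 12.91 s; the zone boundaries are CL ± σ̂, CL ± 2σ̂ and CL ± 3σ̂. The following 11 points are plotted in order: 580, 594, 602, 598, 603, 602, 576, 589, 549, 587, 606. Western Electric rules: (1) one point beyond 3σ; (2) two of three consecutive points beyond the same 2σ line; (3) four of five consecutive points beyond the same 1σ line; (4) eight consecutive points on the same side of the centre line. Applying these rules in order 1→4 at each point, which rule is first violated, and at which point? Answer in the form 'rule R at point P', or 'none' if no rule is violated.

rule 1 at point 9

Zone of each point (C = within 1σ̂, B = 1σ̂–2σ̂, A = 2σ̂–3σ̂, * = beyond 3σ̂; sign = side of CL): 1:-B, 2:-C, 3:+C, 4:+C, 5:+C, 6:+C, 7:-B, 8:-C, 9:-*, 10:-C, 11:+C
Rule 1 (one point beyond the 3σ limits) is satisfied at point 9.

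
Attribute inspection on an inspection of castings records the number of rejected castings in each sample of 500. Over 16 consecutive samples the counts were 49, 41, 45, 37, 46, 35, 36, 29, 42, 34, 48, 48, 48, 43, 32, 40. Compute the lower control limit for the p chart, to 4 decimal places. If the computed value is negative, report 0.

p̄ = Σdᵢ / (k·n) = 653 / (16 × 500) = 0.08163
LCL = p̄ − 3·√(p̄(1−p̄)/n) = 0.08163 − 3 × 0.01224 = 0.04489

0.0449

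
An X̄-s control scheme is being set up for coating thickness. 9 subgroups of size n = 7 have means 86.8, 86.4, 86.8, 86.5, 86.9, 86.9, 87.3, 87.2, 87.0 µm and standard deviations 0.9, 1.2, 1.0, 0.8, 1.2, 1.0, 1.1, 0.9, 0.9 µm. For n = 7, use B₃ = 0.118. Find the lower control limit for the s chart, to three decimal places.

s̄ = (0.9 + 1.2 + 1.0 + 0.8 + 1.2 + 1.0 + 1.1 + 0.9 + 0.9) / 9 = 1.0000
LCL_s = B₃·s̄ = 0.118 × 1.0000 = 0.1180

0.118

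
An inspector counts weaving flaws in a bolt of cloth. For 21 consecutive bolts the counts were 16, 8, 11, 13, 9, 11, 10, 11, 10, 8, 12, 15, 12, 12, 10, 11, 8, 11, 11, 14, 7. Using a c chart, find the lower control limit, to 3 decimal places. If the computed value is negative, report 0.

1.024

c̄ = (16 + 8 + 11 + 13 + 9 + 11 + 10 + 11 + 10 + 8 + 12 + 15 + 12 + 12 + 10 + 11 + 8 + 11 + 11 + 14 + 7) / 21 = 230 / 21 = 10.9524
LCL = c̄ − 3√c̄ = 10.9524 − 3 × 3.3094 = 1.0241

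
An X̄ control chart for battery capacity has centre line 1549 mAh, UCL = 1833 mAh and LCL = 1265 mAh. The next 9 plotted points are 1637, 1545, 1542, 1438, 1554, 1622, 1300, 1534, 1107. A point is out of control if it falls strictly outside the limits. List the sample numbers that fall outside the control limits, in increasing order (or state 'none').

9

Compare each point to [1265, 1833]: sample 9 = 1107 < LCL.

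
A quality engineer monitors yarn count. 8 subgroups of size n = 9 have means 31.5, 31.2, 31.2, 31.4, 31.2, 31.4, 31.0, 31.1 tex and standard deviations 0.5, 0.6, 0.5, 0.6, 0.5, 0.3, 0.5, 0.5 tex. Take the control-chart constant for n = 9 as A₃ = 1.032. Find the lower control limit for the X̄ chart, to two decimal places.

30.73

X̄̄ = (31.5 + 31.2 + 31.2 + 31.4 + 31.2 + 31.4 + 31.0 + 31.1) / 8 = 31.2500
s̄ = (0.5 + 0.6 + 0.5 + 0.6 + 0.5 + 0.3 + 0.5 + 0.5) / 8 = 0.5000
LCL = X̄̄ − A₃·s̄ = 31.2500 − 1.032 × 0.5000 = 30.7340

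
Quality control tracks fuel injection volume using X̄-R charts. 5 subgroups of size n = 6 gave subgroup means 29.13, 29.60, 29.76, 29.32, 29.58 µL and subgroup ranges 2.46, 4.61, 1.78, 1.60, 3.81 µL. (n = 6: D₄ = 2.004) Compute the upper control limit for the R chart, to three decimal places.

5.715

R̄ = (2.46 + 4.61 + 1.78 + 1.60 + 3.81) / 5 = 14.2600 / 5 = 2.8520
UCL_R = D₄·R̄ = 2.004 × 2.8520 = 5.7154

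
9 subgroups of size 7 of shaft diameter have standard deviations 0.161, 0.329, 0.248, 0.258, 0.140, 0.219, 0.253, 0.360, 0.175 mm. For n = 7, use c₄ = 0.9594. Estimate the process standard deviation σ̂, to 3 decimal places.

0.248

s̄ = (0.161 + 0.329 + 0.248 + 0.258 + 0.140 + 0.219 + 0.253 + 0.360 + 0.175) / 9 = 0.2381
σ̂ = s̄ / c₄ = 0.2381 / 0.9594 = 0.2482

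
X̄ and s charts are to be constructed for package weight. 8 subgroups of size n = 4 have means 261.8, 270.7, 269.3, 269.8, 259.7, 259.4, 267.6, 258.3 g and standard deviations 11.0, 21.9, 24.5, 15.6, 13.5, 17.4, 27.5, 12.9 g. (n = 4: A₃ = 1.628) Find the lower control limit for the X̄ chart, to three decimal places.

X̄̄ = (261.8 + 270.7 + 269.3 + 269.8 + 259.7 + 259.4 + 267.6 + 258.3) / 8 = 264.5750
s̄ = (11.0 + 21.9 + 24.5 + 15.6 + 13.5 + 17.4 + 27.5 + 12.9) / 8 = 18.0375
LCL = X̄̄ − A₃·s̄ = 264.5750 − 1.628 × 18.0375 = 235.2099

235.210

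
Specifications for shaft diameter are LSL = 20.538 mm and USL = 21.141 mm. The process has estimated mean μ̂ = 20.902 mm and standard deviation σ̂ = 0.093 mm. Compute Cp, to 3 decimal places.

Cp = (USL − LSL) / (6σ̂) = (21.141 − 20.538) / (6 × 0.093) = 0.6030 / 0.5580 = 1.0806

1.081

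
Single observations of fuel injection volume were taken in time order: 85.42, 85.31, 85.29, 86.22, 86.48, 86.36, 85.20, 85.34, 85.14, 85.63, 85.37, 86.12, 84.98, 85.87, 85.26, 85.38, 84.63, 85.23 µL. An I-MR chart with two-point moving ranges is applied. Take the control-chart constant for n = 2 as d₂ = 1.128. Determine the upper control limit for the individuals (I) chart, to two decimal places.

X̄ = (85.42 + 85.31 + 85.29 + 86.22 + 86.48 + 86.36 + 85.20 + 85.34 + 85.14 + 85.63 + 85.37 + 86.12 + 84.98 + 85.87 + 85.26 + 85.38 + 84.63 + 85.23) / 18 = 85.5128
Moving ranges: 0.11, 0.02, 0.93, 0.26, 0.12, 1.16, 0.14, 0.20, 0.49, 0.26, 0.75, 1.14, 0.89, 0.61, 0.12, 0.75, 0.60; M̄R̄ = 8.5500 / 17 = 0.5029
UCL = X̄ + 3·M̄R̄/d₂ = 85.5128 + 3 × 0.5029 / 1.128 = 86.8504

86.85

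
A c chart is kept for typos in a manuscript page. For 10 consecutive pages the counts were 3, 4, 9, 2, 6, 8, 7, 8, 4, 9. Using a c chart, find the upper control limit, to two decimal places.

c̄ = (3 + 4 + 9 + 2 + 6 + 8 + 7 + 8 + 4 + 9) / 10 = 60 / 10 = 6.0000
UCL = c̄ + 3√c̄ = 6.0000 + 3 × √6.0000 = 6.0000 + 3 × 2.4495 = 13.3485

13.35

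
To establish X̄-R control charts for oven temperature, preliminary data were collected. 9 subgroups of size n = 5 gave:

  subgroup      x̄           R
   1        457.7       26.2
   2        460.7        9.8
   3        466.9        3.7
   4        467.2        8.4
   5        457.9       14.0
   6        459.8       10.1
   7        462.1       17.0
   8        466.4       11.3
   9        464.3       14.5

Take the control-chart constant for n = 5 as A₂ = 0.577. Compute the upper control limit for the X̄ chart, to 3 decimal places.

469.928

X̄̄ = (457.7 + 460.7 + 466.9 + 467.2 + 457.9 + 459.8 + 462.1 + 466.4 + 464.3) / 9 = 4163.0000 / 9 = 462.5556
R̄ = (26.2 + 9.8 + 3.7 + 8.4 + 14.0 + 10.1 + 17.0 + 11.3 + 14.5) / 9 = 115.0000 / 9 = 12.7778
UCL = X̄̄ + A₂·R̄ = 462.5556 + 0.577 × 12.7778 = 469.9283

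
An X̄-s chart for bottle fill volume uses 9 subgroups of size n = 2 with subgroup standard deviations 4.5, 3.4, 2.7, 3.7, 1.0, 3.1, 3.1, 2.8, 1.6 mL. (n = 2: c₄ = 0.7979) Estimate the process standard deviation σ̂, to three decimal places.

3.607

s̄ = (4.5 + 3.4 + 2.7 + 3.7 + 1.0 + 3.1 + 3.1 + 2.8 + 1.6) / 9 = 2.8778
σ̂ = s̄ / c₄ = 2.8778 / 0.7979 = 3.6067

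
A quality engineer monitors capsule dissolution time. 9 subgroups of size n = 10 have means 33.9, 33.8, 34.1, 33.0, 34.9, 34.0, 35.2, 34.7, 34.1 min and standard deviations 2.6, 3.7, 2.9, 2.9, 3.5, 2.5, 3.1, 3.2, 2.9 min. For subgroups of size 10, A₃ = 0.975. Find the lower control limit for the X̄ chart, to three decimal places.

31.231

X̄̄ = (33.9 + 33.8 + 34.1 + 33.0 + 34.9 + 34.0 + 35.2 + 34.7 + 34.1) / 9 = 34.1889
s̄ = (2.6 + 3.7 + 2.9 + 2.9 + 3.5 + 2.5 + 3.1 + 3.2 + 2.9) / 9 = 3.0333
LCL = X̄̄ − A₃·s̄ = 34.1889 − 0.975 × 3.0333 = 31.2314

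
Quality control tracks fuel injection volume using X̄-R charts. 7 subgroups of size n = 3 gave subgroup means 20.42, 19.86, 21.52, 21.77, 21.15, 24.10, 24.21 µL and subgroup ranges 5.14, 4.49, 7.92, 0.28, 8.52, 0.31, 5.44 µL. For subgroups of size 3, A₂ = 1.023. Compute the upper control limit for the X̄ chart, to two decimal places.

26.55

X̄̄ = (20.42 + 19.86 + 21.52 + 21.77 + 21.15 + 24.10 + 24.21) / 7 = 153.0300 / 7 = 21.8614
R̄ = (5.14 + 4.49 + 7.92 + 0.28 + 8.52 + 0.31 + 5.44) / 7 = 32.1000 / 7 = 4.5857
UCL = X̄̄ + A₂·R̄ = 21.8614 + 1.023 × 4.5857 = 26.5526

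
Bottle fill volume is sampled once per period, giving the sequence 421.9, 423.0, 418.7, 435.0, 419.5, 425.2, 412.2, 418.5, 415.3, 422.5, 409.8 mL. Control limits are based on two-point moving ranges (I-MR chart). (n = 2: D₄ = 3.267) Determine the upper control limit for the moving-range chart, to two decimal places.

27.87

Moving ranges: 1.1, 4.3, 16.3, 15.5, 5.7, 13.0, 6.3, 3.2, 7.2, 12.7; M̄R̄ = 85.3000 / 10 = 8.5300
UCL_MR = D₄·M̄R̄ = 3.267 × 8.5300 = 27.8675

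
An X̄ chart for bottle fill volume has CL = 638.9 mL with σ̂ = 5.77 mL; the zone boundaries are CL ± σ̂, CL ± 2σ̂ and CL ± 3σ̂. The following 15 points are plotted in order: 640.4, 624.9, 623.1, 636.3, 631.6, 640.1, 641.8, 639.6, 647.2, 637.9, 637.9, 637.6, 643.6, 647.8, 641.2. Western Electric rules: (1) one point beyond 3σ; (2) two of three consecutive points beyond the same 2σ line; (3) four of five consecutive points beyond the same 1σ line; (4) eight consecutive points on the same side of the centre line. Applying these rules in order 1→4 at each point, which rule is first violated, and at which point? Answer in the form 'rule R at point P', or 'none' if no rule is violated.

Zone of each point (C = within 1σ̂, B = 1σ̂–2σ̂, A = 2σ̂–3σ̂, * = beyond 3σ̂; sign = side of CL): 1:+C, 2:-A, 3:-A, 4:-C, 5:-B, 6:+C, 7:+C, 8:+C, 9:+B, 10:-C, 11:-C, 12:-C, 13:+C, 14:+B, 15:+C
Rule 2 (two of three consecutive points beyond the same 2σ limit) is satisfied at point 3.

rule 2 at point 3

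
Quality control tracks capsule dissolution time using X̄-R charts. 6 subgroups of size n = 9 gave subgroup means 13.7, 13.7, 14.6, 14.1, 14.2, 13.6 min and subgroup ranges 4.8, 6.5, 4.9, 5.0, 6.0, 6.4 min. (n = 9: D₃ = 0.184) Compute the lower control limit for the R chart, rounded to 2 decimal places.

1.03

R̄ = (4.8 + 6.5 + 4.9 + 5.0 + 6.0 + 6.4) / 6 = 33.6000 / 6 = 5.6000
LCL_R = D₃·R̄ = 0.184 × 5.6000 = 1.0304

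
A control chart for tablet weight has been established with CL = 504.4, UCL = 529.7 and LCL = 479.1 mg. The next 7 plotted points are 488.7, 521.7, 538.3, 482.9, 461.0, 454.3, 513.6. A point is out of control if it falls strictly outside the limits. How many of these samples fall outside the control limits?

3

Compare each point to [479.1, 529.7]: sample 3 = 538.3 > UCL; sample 5 = 461.0 < LCL; sample 6 = 454.3 < LCL.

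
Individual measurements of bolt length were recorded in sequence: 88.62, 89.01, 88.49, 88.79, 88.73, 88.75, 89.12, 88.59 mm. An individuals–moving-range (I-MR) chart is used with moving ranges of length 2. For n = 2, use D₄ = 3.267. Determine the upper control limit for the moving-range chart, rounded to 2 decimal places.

1.02

Moving ranges: 0.39, 0.52, 0.30, 0.06, 0.02, 0.37, 0.53; M̄R̄ = 2.1900 / 7 = 0.3129
UCL_MR = D₄·M̄R̄ = 3.267 × 0.3129 = 1.0221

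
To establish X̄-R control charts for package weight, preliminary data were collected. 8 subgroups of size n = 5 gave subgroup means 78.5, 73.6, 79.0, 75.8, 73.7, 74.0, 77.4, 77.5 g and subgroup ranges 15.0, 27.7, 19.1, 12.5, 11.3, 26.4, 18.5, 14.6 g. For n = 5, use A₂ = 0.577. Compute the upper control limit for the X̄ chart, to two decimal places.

86.65

X̄̄ = (78.5 + 73.6 + 79.0 + 75.8 + 73.7 + 74.0 + 77.4 + 77.5) / 8 = 609.5000 / 8 = 76.1875
R̄ = (15.0 + 27.7 + 19.1 + 12.5 + 11.3 + 26.4 + 18.5 + 14.6) / 8 = 145.1000 / 8 = 18.1375
UCL = X̄̄ + A₂·R̄ = 76.1875 + 0.577 × 18.1375 = 86.6528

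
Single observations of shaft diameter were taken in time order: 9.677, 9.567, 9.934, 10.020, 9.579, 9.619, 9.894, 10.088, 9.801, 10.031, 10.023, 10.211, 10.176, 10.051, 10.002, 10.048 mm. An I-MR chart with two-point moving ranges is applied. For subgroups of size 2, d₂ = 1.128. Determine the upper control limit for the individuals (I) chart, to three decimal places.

X̄ = (9.677 + 9.567 + 9.934 + 10.020 + 9.579 + 9.619 + 9.894 + 10.088 + 9.801 + 10.031 + 10.023 + 10.211 + 10.176 + 10.051 + 10.002 + 10.048) / 16 = 9.9201
Moving ranges: 0.110, 0.367, 0.086, 0.441, 0.040, 0.275, 0.194, 0.287, 0.230, 0.008, 0.188, 0.035, 0.125, 0.049, 0.046; M̄R̄ = 2.4810 / 15 = 0.1654
UCL = X̄ + 3·M̄R̄/d₂ = 9.9201 + 3 × 0.1654 / 1.128 = 10.3600

10.360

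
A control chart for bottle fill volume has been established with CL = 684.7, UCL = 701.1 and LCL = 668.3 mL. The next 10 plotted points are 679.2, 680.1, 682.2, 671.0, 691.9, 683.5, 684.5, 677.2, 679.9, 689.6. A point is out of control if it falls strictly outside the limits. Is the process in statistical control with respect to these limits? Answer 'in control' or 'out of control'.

in control

All 10 points lie within [668.3, 701.1].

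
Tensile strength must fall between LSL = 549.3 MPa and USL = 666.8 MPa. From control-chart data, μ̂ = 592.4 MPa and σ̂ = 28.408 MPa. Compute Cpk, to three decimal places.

Cpu = (USL − μ̂) / (3σ̂) = (666.8 − 592.4) / (3 × 28.408) = 0.8730; Cpl = (μ̂ − LSL) / (3σ̂) = (592.4 − 549.3) / (3 × 28.408) = 0.5057; Cpk = min(Cpu, Cpl) = 0.5057

0.506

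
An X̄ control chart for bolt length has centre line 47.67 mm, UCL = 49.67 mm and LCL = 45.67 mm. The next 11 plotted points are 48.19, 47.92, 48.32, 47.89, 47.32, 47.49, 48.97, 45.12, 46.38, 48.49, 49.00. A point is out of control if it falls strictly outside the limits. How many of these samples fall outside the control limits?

1

Compare each point to [45.67, 49.67]: sample 8 = 45.12 < LCL.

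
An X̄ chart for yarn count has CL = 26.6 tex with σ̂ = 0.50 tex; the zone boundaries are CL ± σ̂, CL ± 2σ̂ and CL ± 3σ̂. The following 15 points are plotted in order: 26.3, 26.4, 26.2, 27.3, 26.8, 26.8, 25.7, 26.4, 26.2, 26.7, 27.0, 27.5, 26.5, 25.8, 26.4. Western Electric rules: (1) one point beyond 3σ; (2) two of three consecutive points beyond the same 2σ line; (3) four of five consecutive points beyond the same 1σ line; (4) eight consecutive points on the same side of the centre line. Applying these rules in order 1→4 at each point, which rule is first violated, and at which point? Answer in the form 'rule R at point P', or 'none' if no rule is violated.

Zone of each point (C = within 1σ̂, B = 1σ̂–2σ̂, A = 2σ̂–3σ̂, * = beyond 3σ̂; sign = side of CL): 1:-C, 2:-C, 3:-C, 4:+B, 5:+C, 6:+C, 7:-B, 8:-C, 9:-C, 10:+C, 11:+C, 12:+B, 13:-C, 14:-B, 15:-C
No rule fires across all 15 points.

none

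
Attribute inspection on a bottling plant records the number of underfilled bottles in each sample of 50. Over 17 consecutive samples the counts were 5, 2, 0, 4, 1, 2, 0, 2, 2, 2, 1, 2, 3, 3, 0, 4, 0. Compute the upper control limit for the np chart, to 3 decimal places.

6.039

p̄ = Σdᵢ / (k·n) = 33 / (17 × 50) = 0.03882
UCL = np̄ + 3·√(np̄(1−p̄)) = 1.9412 + 3 × √(1.9412×0.96118) = 1.9412 + 3 × 1.3659 = 6.0390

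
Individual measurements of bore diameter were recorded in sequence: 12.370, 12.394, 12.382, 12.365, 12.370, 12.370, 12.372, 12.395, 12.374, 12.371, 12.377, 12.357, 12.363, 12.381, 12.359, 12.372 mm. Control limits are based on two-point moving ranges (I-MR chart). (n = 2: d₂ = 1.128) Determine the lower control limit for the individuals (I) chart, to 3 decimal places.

12.339

X̄ = (12.370 + 12.394 + 12.382 + 12.365 + 12.370 + 12.370 + 12.372 + 12.395 + 12.374 + 12.371 + 12.377 + 12.357 + 12.363 + 12.381 + 12.359 + 12.372) / 16 = 12.3733
Moving ranges: 0.024, 0.012, 0.017, 0.005, 0.000, 0.002, 0.023, 0.021, 0.003, 0.006, 0.020, 0.006, 0.018, 0.022, 0.013; M̄R̄ = 0.1920 / 15 = 0.0128
LCL = X̄ − 3·M̄R̄/d₂ = 12.3733 − 3 × 0.0128 / 1.128 = 12.3392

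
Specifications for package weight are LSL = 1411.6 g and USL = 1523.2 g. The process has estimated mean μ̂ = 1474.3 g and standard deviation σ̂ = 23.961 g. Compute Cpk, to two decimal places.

Cpu = (USL − μ̂) / (3σ̂) = (1523.2 − 1474.3) / (3 × 23.961) = 0.6803; Cpl = (μ̂ − LSL) / (3σ̂) = (1474.3 − 1411.6) / (3 × 23.961) = 0.8723; Cpk = min(Cpu, Cpl) = 0.6803

0.68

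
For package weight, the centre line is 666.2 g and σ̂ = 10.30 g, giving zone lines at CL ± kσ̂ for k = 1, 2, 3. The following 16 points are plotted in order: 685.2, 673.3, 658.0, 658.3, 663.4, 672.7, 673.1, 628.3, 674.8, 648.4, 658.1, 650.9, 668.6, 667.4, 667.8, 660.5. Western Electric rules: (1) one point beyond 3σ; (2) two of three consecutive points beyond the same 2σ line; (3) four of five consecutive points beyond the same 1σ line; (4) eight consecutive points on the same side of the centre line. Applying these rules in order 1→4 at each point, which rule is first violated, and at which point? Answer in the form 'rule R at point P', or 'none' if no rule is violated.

Zone of each point (C = within 1σ̂, B = 1σ̂–2σ̂, A = 2σ̂–3σ̂, * = beyond 3σ̂; sign = side of CL): 1:+B, 2:+C, 3:-C, 4:-C, 5:-C, 6:+C, 7:+C, 8:-*, 9:+C, 10:-B, 11:-C, 12:-B, 13:+C, 14:+C, 15:+C, 16:-C
Rule 1 (one point beyond the 3σ limits) is satisfied at point 8.

rule 1 at point 8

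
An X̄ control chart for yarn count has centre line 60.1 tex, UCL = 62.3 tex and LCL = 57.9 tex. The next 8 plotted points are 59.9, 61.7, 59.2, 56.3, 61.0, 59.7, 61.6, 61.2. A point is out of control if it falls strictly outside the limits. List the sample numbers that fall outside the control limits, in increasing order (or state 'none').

4

Compare each point to [57.9, 62.3]: sample 4 = 56.3 < LCL.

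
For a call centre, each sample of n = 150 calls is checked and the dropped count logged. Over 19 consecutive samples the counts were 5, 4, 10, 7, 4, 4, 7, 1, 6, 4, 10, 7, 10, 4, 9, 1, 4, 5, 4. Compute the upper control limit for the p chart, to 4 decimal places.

p̄ = Σdᵢ / (k·n) = 106 / (19 × 150) = 0.03719
UCL = p̄ + 3·√(p̄(1−p̄)/n) = 0.03719 + 3 × √(0.03719×0.96281/150) = 0.03719 + 3 × 0.01545 = 0.08355

0.0835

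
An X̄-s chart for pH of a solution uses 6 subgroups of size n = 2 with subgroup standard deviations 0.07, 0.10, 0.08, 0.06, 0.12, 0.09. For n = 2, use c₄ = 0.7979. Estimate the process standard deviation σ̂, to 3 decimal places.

0.109

s̄ = (0.07 + 0.10 + 0.08 + 0.06 + 0.12 + 0.09) / 6 = 0.0867
σ̂ = s̄ / c₄ = 0.0867 / 0.7979 = 0.1086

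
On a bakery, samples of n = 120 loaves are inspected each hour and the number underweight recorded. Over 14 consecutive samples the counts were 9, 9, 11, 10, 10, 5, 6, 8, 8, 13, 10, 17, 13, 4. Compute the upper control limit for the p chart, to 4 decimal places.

0.1531

p̄ = Σdᵢ / (k·n) = 133 / (14 × 120) = 0.07917
UCL = p̄ + 3·√(p̄(1−p̄)/n) = 0.07917 + 3 × √(0.07917×0.92083/120) = 0.07917 + 3 × 0.02465 = 0.15311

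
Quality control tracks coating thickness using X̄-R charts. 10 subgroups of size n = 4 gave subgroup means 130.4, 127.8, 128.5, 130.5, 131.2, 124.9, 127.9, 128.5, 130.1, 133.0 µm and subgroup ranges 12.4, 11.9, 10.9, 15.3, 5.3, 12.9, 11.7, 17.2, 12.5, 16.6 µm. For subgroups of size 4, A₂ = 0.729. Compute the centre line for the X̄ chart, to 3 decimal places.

X̄̄ = (130.4 + 127.8 + 128.5 + 130.5 + 131.2 + 124.9 + 127.9 + 128.5 + 130.1 + 133.0) / 10 = 1292.8000 / 10 = 129.2800
CL = X̄̄ = 129.2800

129.280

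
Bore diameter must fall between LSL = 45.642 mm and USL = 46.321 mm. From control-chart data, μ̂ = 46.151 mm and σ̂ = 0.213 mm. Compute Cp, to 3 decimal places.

0.531

Cp = (USL − LSL) / (6σ̂) = (46.321 − 45.642) / (6 × 0.213) = 0.6790 / 1.2780 = 0.5313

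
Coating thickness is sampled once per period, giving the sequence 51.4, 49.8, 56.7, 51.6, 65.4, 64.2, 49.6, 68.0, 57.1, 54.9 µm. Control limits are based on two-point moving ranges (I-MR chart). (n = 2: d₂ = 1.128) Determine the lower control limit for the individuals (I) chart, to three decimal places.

34.796

X̄ = (51.4 + 49.8 + 56.7 + 51.6 + 65.4 + 64.2 + 49.6 + 68.0 + 57.1 + 54.9) / 10 = 56.8700
Moving ranges: 1.6, 6.9, 5.1, 13.8, 1.2, 14.6, 18.4, 10.9, 2.2; M̄R̄ = 74.7000 / 9 = 8.3000
LCL = X̄ − 3·M̄R̄/d₂ = 56.8700 − 3 × 8.3000 / 1.128 = 34.7955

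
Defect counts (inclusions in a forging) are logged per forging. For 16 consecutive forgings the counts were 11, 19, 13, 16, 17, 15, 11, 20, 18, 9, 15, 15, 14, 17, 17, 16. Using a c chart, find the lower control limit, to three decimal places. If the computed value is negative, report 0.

c̄ = (11 + 19 + 13 + 16 + 17 + 15 + 11 + 20 + 18 + 9 + 15 + 15 + 14 + 17 + 17 + 16) / 16 = 243 / 16 = 15.1875
LCL = c̄ − 3√c̄ = 15.1875 − 3 × 3.8971 = 3.4962

3.496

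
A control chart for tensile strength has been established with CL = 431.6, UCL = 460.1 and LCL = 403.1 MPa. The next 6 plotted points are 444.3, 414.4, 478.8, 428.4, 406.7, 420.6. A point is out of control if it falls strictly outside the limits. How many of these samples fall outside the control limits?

Compare each point to [403.1, 460.1]: sample 3 = 478.8 > UCL.

1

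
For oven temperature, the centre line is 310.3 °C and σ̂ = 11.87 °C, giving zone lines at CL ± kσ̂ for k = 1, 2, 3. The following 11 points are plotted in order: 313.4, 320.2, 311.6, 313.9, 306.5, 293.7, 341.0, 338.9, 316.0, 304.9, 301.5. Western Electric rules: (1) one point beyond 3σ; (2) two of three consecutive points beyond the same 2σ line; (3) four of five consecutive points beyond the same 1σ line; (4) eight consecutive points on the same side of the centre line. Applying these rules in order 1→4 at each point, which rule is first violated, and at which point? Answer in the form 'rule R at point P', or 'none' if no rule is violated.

Zone of each point (C = within 1σ̂, B = 1σ̂–2σ̂, A = 2σ̂–3σ̂, * = beyond 3σ̂; sign = side of CL): 1:+C, 2:+C, 3:+C, 4:+C, 5:-C, 6:-B, 7:+A, 8:+A, 9:+C, 10:-C, 11:-C
Rule 2 (two of three consecutive points beyond the same 2σ limit) is satisfied at point 8.

rule 2 at point 8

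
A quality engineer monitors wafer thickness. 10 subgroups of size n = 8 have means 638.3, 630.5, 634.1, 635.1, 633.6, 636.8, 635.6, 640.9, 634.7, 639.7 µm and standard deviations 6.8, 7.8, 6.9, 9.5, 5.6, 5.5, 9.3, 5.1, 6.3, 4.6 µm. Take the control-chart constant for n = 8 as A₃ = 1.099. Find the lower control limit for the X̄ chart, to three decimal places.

628.523

X̄̄ = (638.3 + 630.5 + 634.1 + 635.1 + 633.6 + 636.8 + 635.6 + 640.9 + 634.7 + 639.7) / 10 = 635.9300
s̄ = (6.8 + 7.8 + 6.9 + 9.5 + 5.6 + 5.5 + 9.3 + 5.1 + 6.3 + 4.6) / 10 = 6.7400
LCL = X̄̄ − A₃·s̄ = 635.9300 − 1.099 × 6.7400 = 628.5227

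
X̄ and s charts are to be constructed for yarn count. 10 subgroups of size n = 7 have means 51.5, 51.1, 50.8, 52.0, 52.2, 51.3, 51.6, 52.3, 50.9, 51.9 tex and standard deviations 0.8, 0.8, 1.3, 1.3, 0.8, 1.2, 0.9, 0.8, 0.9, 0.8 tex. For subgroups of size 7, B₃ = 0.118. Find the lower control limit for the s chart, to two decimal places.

s̄ = (0.8 + 0.8 + 1.3 + 1.3 + 0.8 + 1.2 + 0.9 + 0.8 + 0.9 + 0.8) / 10 = 0.9600
LCL_s = B₃·s̄ = 0.118 × 0.9600 = 0.1133

0.11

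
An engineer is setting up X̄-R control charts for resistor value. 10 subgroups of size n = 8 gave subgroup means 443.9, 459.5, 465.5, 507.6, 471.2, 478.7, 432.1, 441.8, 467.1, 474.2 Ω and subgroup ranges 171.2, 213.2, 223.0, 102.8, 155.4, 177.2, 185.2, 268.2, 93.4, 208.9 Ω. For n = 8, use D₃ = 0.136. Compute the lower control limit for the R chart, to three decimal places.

R̄ = (171.2 + 213.2 + 223.0 + 102.8 + 155.4 + 177.2 + 185.2 + 268.2 + 93.4 + 208.9) / 10 = 1798.5000 / 10 = 179.8500
LCL_R = D₃·R̄ = 0.136 × 179.8500 = 24.4596

24.460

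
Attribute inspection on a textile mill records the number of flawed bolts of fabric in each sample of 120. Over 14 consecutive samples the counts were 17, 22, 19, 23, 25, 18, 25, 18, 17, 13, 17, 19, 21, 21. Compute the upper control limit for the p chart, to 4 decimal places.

0.2650

p̄ = Σdᵢ / (k·n) = 275 / (14 × 120) = 0.16369
UCL = p̄ + 3·√(p̄(1−p̄)/n) = 0.16369 + 3 × √(0.16369×0.83631/120) = 0.16369 + 3 × 0.03378 = 0.26502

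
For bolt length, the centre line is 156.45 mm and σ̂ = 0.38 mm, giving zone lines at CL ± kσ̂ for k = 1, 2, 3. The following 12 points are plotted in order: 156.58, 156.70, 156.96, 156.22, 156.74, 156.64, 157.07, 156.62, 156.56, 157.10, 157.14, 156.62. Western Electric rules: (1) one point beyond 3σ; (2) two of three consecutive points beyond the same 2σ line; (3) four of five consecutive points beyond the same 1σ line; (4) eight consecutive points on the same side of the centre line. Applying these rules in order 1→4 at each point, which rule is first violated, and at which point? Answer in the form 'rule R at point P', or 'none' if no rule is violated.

Zone of each point (C = within 1σ̂, B = 1σ̂–2σ̂, A = 2σ̂–3σ̂, * = beyond 3σ̂; sign = side of CL): 1:+C, 2:+C, 3:+B, 4:-C, 5:+C, 6:+C, 7:+B, 8:+C, 9:+C, 10:+B, 11:+B, 12:+C
Rule 4 (eight consecutive points on the same side of the centre line) is satisfied at point 12.

rule 4 at point 12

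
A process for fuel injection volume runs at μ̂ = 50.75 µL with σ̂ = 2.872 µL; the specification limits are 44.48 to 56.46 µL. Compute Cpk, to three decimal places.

0.663

Cpu = (USL − μ̂) / (3σ̂) = (56.46 − 50.75) / (3 × 2.872) = 0.6627; Cpl = (μ̂ − LSL) / (3σ̂) = (50.75 − 44.48) / (3 × 2.872) = 0.7277; Cpk = min(Cpu, Cpl) = 0.6627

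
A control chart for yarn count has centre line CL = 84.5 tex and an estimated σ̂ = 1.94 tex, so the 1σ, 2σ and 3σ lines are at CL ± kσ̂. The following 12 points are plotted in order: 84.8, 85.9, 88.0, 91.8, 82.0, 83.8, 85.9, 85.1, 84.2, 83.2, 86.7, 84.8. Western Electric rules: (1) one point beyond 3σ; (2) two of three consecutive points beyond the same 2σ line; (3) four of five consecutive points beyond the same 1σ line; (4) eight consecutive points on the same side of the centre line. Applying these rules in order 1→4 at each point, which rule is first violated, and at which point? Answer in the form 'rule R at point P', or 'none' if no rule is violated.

rule 1 at point 4

Zone of each point (C = within 1σ̂, B = 1σ̂–2σ̂, A = 2σ̂–3σ̂, * = beyond 3σ̂; sign = side of CL): 1:+C, 2:+C, 3:+B, 4:+*, 5:-B, 6:-C, 7:+C, 8:+C, 9:-C, 10:-C, 11:+B, 12:+C
Rule 1 (one point beyond the 3σ limits) is satisfied at point 4.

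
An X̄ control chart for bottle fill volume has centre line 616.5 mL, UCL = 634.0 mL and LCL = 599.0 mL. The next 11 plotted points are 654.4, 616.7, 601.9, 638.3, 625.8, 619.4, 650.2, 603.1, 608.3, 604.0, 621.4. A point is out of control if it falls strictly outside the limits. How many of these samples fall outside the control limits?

Compare each point to [599.0, 634.0]: sample 1 = 654.4 > UCL; sample 4 = 638.3 > UCL; sample 7 = 650.2 > UCL.

3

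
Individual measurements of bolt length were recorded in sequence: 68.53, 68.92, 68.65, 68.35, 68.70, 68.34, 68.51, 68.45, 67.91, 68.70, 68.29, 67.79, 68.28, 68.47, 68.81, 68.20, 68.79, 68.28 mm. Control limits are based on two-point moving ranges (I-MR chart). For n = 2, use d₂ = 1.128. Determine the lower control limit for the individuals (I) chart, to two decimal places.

67.37

X̄ = (68.53 + 68.92 + 68.65 + 68.35 + 68.70 + 68.34 + 68.51 + 68.45 + 67.91 + 68.70 + 68.29 + 67.79 + 68.28 + 68.47 + 68.81 + 68.20 + 68.79 + 68.28) / 18 = 68.4428
Moving ranges: 0.39, 0.27, 0.30, 0.35, 0.36, 0.17, 0.06, 0.54, 0.79, 0.41, 0.50, 0.49, 0.19, 0.34, 0.61, 0.59, 0.51; M̄R̄ = 6.8700 / 17 = 0.4041
LCL = X̄ − 3·M̄R̄/d₂ = 68.4428 − 3 × 0.4041 / 1.128 = 67.3680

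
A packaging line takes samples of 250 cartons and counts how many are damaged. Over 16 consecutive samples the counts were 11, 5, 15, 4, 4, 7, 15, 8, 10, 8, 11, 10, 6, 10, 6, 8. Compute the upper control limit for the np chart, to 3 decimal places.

17.282

p̄ = Σdᵢ / (k·n) = 138 / (16 × 250) = 0.03450
UCL = np̄ + 3·√(np̄(1−p̄)) = 8.6250 + 3 × √(8.6250×0.96550) = 8.6250 + 3 × 2.8857 = 17.2822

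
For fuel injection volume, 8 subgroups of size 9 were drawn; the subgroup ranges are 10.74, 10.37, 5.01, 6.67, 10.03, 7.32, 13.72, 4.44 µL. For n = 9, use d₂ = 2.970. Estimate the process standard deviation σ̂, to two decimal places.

2.87

R̄ = (10.74 + 10.37 + 5.01 + 6.67 + 10.03 + 7.32 + 13.72 + 4.44) / 8 = 8.5375
σ̂ = R̄ / d₂ = 8.5375 / 2.970 = 2.8746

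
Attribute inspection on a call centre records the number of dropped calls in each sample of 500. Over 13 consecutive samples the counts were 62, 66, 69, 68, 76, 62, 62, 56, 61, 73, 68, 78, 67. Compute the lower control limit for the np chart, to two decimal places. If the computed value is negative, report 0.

p̄ = Σdᵢ / (k·n) = 868 / (13 × 500) = 0.13354
LCL = np̄ − 3·√(np̄(1−p̄)) = 66.7692 − 3 × 7.6061 = 43.9509

43.95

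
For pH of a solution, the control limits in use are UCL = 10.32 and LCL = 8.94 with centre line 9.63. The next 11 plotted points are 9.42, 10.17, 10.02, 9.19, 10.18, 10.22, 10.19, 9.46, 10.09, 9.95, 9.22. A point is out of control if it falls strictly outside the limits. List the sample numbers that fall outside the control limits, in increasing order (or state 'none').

All 11 points lie within [8.94, 10.32].

none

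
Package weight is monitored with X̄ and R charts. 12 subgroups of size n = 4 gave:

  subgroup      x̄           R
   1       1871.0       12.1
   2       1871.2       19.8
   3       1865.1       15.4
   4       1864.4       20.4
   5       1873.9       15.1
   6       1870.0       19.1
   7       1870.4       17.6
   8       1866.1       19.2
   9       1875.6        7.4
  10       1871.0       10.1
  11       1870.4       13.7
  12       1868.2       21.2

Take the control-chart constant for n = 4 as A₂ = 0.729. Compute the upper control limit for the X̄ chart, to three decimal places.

X̄̄ = (1871.0 + 1871.2 + 1865.1 + 1864.4 + 1873.9 + 1870.0 + 1870.4 + 1866.1 + 1875.6 + 1871.0 + 1870.4 + 1868.2) / 12 = 22437.3000 / 12 = 1869.7750
R̄ = (12.1 + 19.8 + 15.4 + 20.4 + 15.1 + 19.1 + 17.6 + 19.2 + 7.4 + 10.1 + 13.7 + 21.2) / 12 = 191.1000 / 12 = 15.9250
UCL = X̄̄ + A₂·R̄ = 1869.7750 + 0.729 × 15.9250 = 1881.3843

1881.384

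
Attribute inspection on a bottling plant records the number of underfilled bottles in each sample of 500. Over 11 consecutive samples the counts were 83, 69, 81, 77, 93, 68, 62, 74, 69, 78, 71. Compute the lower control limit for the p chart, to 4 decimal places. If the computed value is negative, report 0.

0.1021

p̄ = Σdᵢ / (k·n) = 825 / (11 × 500) = 0.15000
LCL = p̄ − 3·√(p̄(1−p̄)/n) = 0.15000 − 3 × 0.01597 = 0.10209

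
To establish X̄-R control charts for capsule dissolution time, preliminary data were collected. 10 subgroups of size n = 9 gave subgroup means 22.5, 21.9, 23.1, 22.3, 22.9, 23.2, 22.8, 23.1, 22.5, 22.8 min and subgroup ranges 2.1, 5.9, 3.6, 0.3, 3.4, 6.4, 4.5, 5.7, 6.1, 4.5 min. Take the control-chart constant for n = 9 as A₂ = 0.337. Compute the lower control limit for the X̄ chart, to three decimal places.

21.278

X̄̄ = (22.5 + 21.9 + 23.1 + 22.3 + 22.9 + 23.2 + 22.8 + 23.1 + 22.5 + 22.8) / 10 = 227.1000 / 10 = 22.7100
R̄ = (2.1 + 5.9 + 3.6 + 0.3 + 3.4 + 6.4 + 4.5 + 5.7 + 6.1 + 4.5) / 10 = 42.5000 / 10 = 4.2500
LCL = X̄̄ − A₂·R̄ = 22.7100 − 0.337 × 4.2500 = 21.2778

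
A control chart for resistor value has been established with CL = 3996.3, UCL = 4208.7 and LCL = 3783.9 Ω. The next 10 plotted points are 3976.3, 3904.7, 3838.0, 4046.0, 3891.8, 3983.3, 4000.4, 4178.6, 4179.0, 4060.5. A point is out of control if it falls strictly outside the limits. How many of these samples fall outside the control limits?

All 10 points lie within [3783.9, 4208.7].

0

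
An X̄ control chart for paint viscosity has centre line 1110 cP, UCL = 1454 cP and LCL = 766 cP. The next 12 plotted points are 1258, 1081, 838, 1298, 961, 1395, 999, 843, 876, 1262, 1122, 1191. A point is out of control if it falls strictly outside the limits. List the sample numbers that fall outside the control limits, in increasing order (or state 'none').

none

All 12 points lie within [766, 1454].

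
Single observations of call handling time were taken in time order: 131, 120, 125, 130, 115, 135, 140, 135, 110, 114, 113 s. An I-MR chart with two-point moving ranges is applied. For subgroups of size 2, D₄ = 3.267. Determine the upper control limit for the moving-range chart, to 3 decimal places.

Moving ranges: 11, 5, 5, 15, 20, 5, 5, 25, 4, 1; M̄R̄ = 96.0000 / 10 = 9.6000
UCL_MR = D₄·M̄R̄ = 3.267 × 9.6000 = 31.3632

31.363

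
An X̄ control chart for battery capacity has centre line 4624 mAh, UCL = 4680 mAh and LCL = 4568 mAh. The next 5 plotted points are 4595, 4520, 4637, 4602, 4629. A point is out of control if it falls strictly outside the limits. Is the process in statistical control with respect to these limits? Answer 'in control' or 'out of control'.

out of control

Compare each point to [4568, 4680]: sample 2 = 4520 < LCL.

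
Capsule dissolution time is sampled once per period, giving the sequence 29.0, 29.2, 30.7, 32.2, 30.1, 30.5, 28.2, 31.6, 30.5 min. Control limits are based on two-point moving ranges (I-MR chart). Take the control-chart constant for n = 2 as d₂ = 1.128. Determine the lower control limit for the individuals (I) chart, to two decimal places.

X̄ = (29.0 + 29.2 + 30.7 + 32.2 + 30.1 + 30.5 + 28.2 + 31.6 + 30.5) / 9 = 30.2222
Moving ranges: 0.2, 1.5, 1.5, 2.1, 0.4, 2.3, 3.4, 1.1; M̄R̄ = 12.5000 / 8 = 1.5625
LCL = X̄ − 3·M̄R̄/d₂ = 30.2222 − 3 × 1.5625 / 1.128 = 26.0666

26.07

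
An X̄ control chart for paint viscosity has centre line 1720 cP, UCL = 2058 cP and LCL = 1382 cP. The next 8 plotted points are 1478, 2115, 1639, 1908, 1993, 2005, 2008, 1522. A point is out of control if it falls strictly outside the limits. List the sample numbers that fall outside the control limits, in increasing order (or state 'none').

Compare each point to [1382, 2058]: sample 2 = 2115 > UCL.

2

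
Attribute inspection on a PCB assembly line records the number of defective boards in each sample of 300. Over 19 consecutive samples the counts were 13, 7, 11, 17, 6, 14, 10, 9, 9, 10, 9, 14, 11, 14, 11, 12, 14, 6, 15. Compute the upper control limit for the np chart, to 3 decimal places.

20.991

p̄ = Σdᵢ / (k·n) = 212 / (19 × 300) = 0.03719
UCL = np̄ + 3·√(np̄(1−p̄)) = 11.1579 + 3 × √(11.1579×0.96281) = 11.1579 + 3 × 3.2776 = 20.9908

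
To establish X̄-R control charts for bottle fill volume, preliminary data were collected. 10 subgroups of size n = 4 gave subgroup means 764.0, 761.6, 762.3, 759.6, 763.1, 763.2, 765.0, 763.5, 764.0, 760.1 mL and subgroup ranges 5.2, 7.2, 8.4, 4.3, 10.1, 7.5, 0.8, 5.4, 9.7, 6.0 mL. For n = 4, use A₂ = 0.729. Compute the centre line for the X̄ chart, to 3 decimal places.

762.640

X̄̄ = (764.0 + 761.6 + 762.3 + 759.6 + 763.1 + 763.2 + 765.0 + 763.5 + 764.0 + 760.1) / 10 = 7626.4000 / 10 = 762.6400
CL = X̄̄ = 762.6400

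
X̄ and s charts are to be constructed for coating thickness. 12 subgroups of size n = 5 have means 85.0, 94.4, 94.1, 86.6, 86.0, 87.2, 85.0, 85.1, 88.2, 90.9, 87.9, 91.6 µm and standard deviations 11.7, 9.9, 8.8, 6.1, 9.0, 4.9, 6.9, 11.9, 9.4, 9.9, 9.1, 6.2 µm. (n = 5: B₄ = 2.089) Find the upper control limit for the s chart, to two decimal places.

s̄ = (11.7 + 9.9 + 8.8 + 6.1 + 9.0 + 4.9 + 6.9 + 11.9 + 9.4 + 9.9 + 9.1 + 6.2) / 12 = 8.6500
UCL_s = B₄·s̄ = 2.089 × 8.6500 = 18.0698

18.07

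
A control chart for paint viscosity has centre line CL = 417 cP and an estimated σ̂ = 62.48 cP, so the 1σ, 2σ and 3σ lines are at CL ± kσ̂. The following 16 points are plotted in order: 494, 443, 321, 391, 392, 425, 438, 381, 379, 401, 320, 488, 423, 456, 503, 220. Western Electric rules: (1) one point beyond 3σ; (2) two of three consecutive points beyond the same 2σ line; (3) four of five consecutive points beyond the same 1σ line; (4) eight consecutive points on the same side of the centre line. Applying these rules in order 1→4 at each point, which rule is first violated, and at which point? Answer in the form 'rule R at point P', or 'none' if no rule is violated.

rule 1 at point 16

Zone of each point (C = within 1σ̂, B = 1σ̂–2σ̂, A = 2σ̂–3σ̂, * = beyond 3σ̂; sign = side of CL): 1:+B, 2:+C, 3:-B, 4:-C, 5:-C, 6:+C, 7:+C, 8:-C, 9:-C, 10:-C, 11:-B, 12:+B, 13:+C, 14:+C, 15:+B, 16:-*
Rule 1 (one point beyond the 3σ limits) is satisfied at point 16.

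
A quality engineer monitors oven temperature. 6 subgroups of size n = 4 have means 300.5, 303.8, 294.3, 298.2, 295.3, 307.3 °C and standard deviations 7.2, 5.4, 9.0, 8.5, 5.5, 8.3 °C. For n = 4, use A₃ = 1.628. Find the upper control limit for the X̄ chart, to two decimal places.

X̄̄ = (300.5 + 303.8 + 294.3 + 298.2 + 295.3 + 307.3) / 6 = 299.9000
s̄ = (7.2 + 5.4 + 9.0 + 8.5 + 5.5 + 8.3) / 6 = 7.3167
UCL = X̄̄ + A₃·s̄ = 299.9000 + 1.628 × 7.3167 = 311.8115

311.81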